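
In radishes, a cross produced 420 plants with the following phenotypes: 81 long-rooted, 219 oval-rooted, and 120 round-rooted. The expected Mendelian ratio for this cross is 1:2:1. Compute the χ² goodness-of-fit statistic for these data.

8.014

Under the 1:2:1 hypothesis (Σ ratio = 4, N = 420):
  long-rooted: 420 × 1/4 = 105
  oval-rooted: 420 × 2/4 = 210
  round-rooted: 420 × 1/4 = 105
χ² = Σ (O − E)² / E
  long-rooted: (81 − 105)² / 105 = 5.4857
  oval-rooted: (219 − 210)² / 210 = 0.3857
  round-rooted: (120 − 105)² / 105 = 2.1429
χ² = 5.4857 + 0.3857 + 2.1429 = 8.0143 ≈ 8.014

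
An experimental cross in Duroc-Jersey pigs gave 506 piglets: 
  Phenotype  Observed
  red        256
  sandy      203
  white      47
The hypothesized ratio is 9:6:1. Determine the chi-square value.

Expected counts for N = 506 under a 9:6:1 ratio (total parts = 16):
  red: 506 × 9/16 = 284.625
  sandy: 506 × 6/16 = 189.75
  white: 506 × 1/16 = 31.625
χ² = Σ (O − E)² / E
  red: (256 − 284.625)² / 284.625 = 2.8788
  sandy: (203 − 189.75)² / 189.75 = 0.9252
  white: (47 − 31.625)² / 31.625 = 7.4748
χ² = 2.8788 + 0.9252 + 7.4748 = 11.2788 ≈ 11.279

11.279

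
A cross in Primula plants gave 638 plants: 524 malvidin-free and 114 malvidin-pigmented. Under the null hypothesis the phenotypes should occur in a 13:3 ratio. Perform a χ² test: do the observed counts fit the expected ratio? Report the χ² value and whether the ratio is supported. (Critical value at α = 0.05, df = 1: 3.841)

The 13:3 ratio has 16 parts, so with N = 638 the expected counts are:
  malvidin-free: 638 × 13/16 = 518.375
  malvidin-pigmented: 638 × 3/16 = 119.625
χ² = Σ (O − E)² / E
  malvidin-free: (524 − 518.375)² / 518.375 = 0.0610
  malvidin-pigmented: (114 − 119.625)² / 119.625 = 0.2645
χ² = 0.0610 + 0.2645 = 0.3255 ≈ 0.326
Degrees of freedom = 2 − 1 = 1; critical value at α = 0.05 is 3.841.
Since 0.326 < 3.841, we fail to reject the null hypothesis — the data are consistent with the 13:3 ratio.

0.326; consistent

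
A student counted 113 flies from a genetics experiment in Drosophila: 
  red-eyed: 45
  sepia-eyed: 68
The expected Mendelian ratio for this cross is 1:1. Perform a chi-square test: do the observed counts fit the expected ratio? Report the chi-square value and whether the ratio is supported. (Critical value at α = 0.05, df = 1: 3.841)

The 1:1 ratio has 2 parts, so with N = 113 the expected counts are:
  red-eyed: 113 × 1/2 = 56.5
  sepia-eyed: 113 × 1/2 = 56.5
χ² = Σ (O − E)² / E
  red-eyed: (45 − 56.5)² / 56.5 = 2.3407
  sepia-eyed: (68 − 56.5)² / 56.5 = 2.3407
χ² = 2.3407 + 2.3407 = 4.6814 ≈ 4.681
Degrees of freedom = 2 − 1 = 1; critical value at α = 0.05 is 3.841.
Since 4.681 > 3.841, we reject the null hypothesis — the data do not fit the 1:1 ratio.

4.681; not consistent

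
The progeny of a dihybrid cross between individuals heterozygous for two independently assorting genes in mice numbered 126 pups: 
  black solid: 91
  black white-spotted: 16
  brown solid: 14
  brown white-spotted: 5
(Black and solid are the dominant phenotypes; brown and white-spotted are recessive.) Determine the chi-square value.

A dihybrid F₂ with independent assortment and complete dominance at both loci gives a 9:3:3:1 phenotypic ratio.
Total ratio parts = 16. Expected numbers out of 126:
  black solid: 126 × 9/16 = 70.875
  black white-spotted: 126 × 3/16 = 23.625
  brown solid: 126 × 3/16 = 23.625
  brown white-spotted: 126 × 1/16 = 7.875
χ² = Σ (O − E)² / E
  black solid: (91 − 70.875)² / 70.875 = 5.7145
  black white-spotted: (16 − 23.625)² / 23.625 = 2.4610
  brown solid: (14 − 23.625)² / 23.625 = 3.9213
  brown white-spotted: (5 − 7.875)² / 7.875 = 1.0496
χ² = 5.7145 + 2.4610 + 3.9213 + 1.0496 = 13.1464 ≈ 13.146

13.146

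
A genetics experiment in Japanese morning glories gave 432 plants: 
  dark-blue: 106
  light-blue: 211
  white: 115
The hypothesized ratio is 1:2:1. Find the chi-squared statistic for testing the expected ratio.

0.606

Expected counts for N = 432 under a 1:2:1 ratio (total parts = 4):
  dark-blue: 432 × 1/4 = 108
  light-blue: 432 × 2/4 = 216
  white: 432 × 1/4 = 108
χ² = Σ (O − E)² / E
  dark-blue: (106 − 108)² / 108 = 0.0370
  light-blue: (211 − 216)² / 216 = 0.1157
  white: (115 − 108)² / 108 = 0.4537
χ² = 0.0370 + 0.1157 + 0.4537 = 0.6064 ≈ 0.606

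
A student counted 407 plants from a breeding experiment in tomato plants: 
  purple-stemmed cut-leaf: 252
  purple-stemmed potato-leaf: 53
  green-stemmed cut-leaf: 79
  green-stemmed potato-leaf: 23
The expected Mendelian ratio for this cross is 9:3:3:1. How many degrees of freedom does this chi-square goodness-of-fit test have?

A goodness-of-fit test with 4 phenotype classes has df = 4 − 1 = 3.

3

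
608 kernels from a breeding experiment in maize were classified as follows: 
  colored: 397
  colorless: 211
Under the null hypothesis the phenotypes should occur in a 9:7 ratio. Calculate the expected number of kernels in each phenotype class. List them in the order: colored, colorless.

Total ratio parts = 16. Expected numbers out of 608:
  colored: 608 × 9/16 = 342
  colorless: 608 × 7/16 = 266

342, 266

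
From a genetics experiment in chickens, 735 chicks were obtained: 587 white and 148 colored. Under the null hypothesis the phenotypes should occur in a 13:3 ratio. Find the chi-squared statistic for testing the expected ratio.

0.927

Under the 13:3 hypothesis (Σ ratio = 16, N = 735):
  white: 735 × 13/16 = 597.1875
  colored: 735 × 3/16 = 137.8125
χ² = Σ (O − E)² / E
  white: (587 − 597.1875)² / 597.1875 = 0.1738
  colored: (148 − 137.8125)² / 137.8125 = 0.7531
χ² = 0.1738 + 0.7531 = 0.9269 ≈ 0.927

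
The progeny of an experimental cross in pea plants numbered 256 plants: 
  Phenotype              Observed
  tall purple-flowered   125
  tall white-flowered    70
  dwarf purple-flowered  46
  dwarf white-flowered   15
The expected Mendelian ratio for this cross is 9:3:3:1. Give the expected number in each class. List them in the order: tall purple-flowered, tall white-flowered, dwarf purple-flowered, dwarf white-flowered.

Expected counts for N = 256 under a 9:3:3:1 ratio (total parts = 16):
  tall purple-flowered: 256 × 9/16 = 144
  tall white-flowered: 256 × 3/16 = 48
  dwarf purple-flowered: 256 × 3/16 = 48
  dwarf white-flowered: 256 × 1/16 = 16

144, 48, 48, 16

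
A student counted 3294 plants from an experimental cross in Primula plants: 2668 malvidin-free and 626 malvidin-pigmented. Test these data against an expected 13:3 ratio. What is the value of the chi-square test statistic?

Under the 13:3 hypothesis (Σ ratio = 16, N = 3294):
  malvidin-free: 3294 × 13/16 = 2676.375
  malvidin-pigmented: 3294 × 3/16 = 617.625
χ² = Σ (O − E)² / E
  malvidin-free: (2668 − 2676.375)² / 2676.375 = 0.0262
  malvidin-pigmented: (626 − 617.625)² / 617.625 = 0.1136
χ² = 0.0262 + 0.1136 = 0.1398 ≈ 0.140

0.140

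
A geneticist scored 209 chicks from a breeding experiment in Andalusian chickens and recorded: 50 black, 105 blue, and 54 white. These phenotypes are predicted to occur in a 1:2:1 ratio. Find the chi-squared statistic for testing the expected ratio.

Total ratio parts = 4. Expected numbers out of 209:
  black: 209 × 1/4 = 52.25
  blue: 209 × 2/4 = 104.5
  white: 209 × 1/4 = 52.25
χ² = Σ (O − E)² / E
  black: (50 − 52.25)² / 52.25 = 0.0969
  blue: (105 − 104.5)² / 104.5 = 0.0024
  white: (54 − 52.25)² / 52.25 = 0.0586
χ² = 0.0969 + 0.0024 + 0.0586 = 0.1579 ≈ 0.158

0.158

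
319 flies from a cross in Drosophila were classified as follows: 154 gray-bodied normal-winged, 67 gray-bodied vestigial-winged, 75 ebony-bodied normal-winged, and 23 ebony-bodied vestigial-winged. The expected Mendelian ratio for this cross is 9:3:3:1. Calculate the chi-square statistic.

8.797

Under the 9:3:3:1 hypothesis (Σ ratio = 16, N = 319):
  gray-bodied normal-winged: 319 × 9/16 = 179.4375
  gray-bodied vestigial-winged: 319 × 3/16 = 59.8125
  ebony-bodied normal-winged: 319 × 3/16 = 59.8125
  ebony-bodied vestigial-winged: 319 × 1/16 = 19.9375
χ² = Σ (O − E)² / E
  gray-bodied normal-winged: (154 − 179.4375)² / 179.4375 = 3.6061
  gray-bodied vestigial-winged: (67 − 59.8125)² / 59.8125 = 0.8637
  ebony-bodied normal-winged: (75 − 59.8125)² / 59.8125 = 3.8564
  ebony-bodied vestigial-winged: (23 − 19.9375)² / 19.9375 = 0.4704
χ² = 3.6061 + 0.8637 + 3.8564 + 0.4704 = 8.7966 ≈ 8.797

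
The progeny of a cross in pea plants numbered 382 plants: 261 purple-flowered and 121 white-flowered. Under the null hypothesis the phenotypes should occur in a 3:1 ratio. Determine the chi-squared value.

Expected counts for N = 382 under a 3:1 ratio (total parts = 4):
  purple-flowered: 382 × 3/4 = 286.5
  white-flowered: 382 × 1/4 = 95.5
χ² = Σ (O − E)² / E
  purple-flowered: (261 − 286.5)² / 286.5 = 2.2696
  white-flowered: (121 − 95.5)² / 95.5 = 6.8089
χ² = 2.2696 + 6.8089 = 9.0785 ≈ 9.079

9.079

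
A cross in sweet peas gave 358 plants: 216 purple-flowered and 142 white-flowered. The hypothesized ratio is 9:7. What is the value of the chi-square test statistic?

Under the 9:7 hypothesis (Σ ratio = 16, N = 358):
  purple-flowered: 358 × 9/16 = 201.375
  white-flowered: 358 × 7/16 = 156.625
χ² = Σ (O − E)² / E
  purple-flowered: (216 − 201.375)² / 201.375 = 1.0622
  white-flowered: (142 − 156.625)² / 156.625 = 1.3656
χ² = 1.0622 + 1.3656 = 2.4278 ≈ 2.428

2.428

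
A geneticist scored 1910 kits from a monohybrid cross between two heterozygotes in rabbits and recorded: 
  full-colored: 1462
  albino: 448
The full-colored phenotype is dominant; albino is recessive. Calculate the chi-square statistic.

For a monohybrid cross between heterozygotes with complete dominance, the expected phenotypic ratio is 3:1.
Under the 3:1 hypothesis (Σ ratio = 4, N = 1910):
  full-colored: 1910 × 3/4 = 1432.5
  albino: 1910 × 1/4 = 477.5
χ² = Σ (O − E)² / E
  full-colored: (1462 − 1432.5)² / 1432.5 = 0.6075
  albino: (448 − 477.5)² / 477.5 = 1.8225
χ² = 0.6075 + 1.8225 = 2.430

2.430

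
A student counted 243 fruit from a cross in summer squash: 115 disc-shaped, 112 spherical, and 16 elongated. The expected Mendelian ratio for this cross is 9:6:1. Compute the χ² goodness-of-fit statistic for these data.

8.267

Under the 9:6:1 hypothesis (Σ ratio = 16, N = 243):
  disc-shaped: 243 × 9/16 = 136.6875
  spherical: 243 × 6/16 = 91.125
  elongated: 243 × 1/16 = 15.1875
χ² = Σ (O − E)² / E
  disc-shaped: (115 − 136.6875)² / 136.6875 = 3.4410
  spherical: (112 − 91.125)² / 91.125 = 4.7821
  elongated: (16 − 15.1875)² / 15.1875 = 0.0435
χ² = 3.4410 + 4.7821 + 0.0435 = 8.2666 ≈ 8.267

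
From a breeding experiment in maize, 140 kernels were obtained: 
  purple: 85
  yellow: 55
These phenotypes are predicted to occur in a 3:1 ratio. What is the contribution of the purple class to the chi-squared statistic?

The 3:1 ratio has 4 parts, so with N = 140 the expected counts are:
  purple: 140 × 3/4 = 105
  yellow: 140 × 1/4 = 35
Contribution of purple: (85 − 105)² / 105 = 3.8095

3.810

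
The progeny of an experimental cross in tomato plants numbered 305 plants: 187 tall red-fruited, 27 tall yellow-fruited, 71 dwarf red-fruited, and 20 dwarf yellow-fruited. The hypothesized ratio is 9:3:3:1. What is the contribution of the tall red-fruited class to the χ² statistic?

Under the 9:3:3:1 hypothesis (Σ ratio = 16, N = 305):
  tall red-fruited: 305 × 9/16 = 171.5625
  tall yellow-fruited: 305 × 3/16 = 57.1875
  dwarf red-fruited: 305 × 3/16 = 57.1875
  dwarf yellow-fruited: 305 × 1/16 = 19.0625
Contribution of tall red-fruited: (187 − 171.5625)² / 171.5625 = 1.3891

1.389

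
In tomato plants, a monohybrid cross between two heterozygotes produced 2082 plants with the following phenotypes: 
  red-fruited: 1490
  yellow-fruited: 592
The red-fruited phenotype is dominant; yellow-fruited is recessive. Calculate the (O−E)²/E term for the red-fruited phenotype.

For a monohybrid cross between heterozygotes with complete dominance, the expected phenotypic ratio is 3:1.
Under the 3:1 hypothesis (Σ ratio = 4, N = 2082):
  red-fruited: 2082 × 3/4 = 1561.5
  yellow-fruited: 2082 × 1/4 = 520.5
Contribution of red-fruited: (1490 − 1561.5)² / 1561.5 = 3.2739

3.274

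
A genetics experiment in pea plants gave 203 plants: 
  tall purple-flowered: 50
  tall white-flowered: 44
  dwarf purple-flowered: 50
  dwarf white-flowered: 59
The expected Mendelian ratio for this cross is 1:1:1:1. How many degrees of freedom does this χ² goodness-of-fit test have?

A goodness-of-fit test with 4 phenotype classes has df = 4 − 1 = 3.

3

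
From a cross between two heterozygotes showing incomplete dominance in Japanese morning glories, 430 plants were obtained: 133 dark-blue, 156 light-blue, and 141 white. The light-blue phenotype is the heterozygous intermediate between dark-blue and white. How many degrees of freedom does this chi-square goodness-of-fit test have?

2

With incomplete dominance, a heterozygote × heterozygote cross gives a 1:2:1 phenotypic ratio.
A goodness-of-fit test with 3 phenotype classes has df = 3 − 1 = 2.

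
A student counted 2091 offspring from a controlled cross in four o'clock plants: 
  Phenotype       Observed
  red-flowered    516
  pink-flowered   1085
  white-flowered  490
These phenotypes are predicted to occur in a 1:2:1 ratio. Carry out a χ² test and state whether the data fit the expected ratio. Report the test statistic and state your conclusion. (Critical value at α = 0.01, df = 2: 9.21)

Total ratio parts = 4. Expected numbers out of 2091:
  red-flowered: 2091 × 1/4 = 522.75
  pink-flowered: 2091 × 2/4 = 1045.5
  white-flowered: 2091 × 1/4 = 522.75
χ² = Σ (O − E)² / E
  red-flowered: (516 − 522.75)² / 522.75 = 0.0872
  pink-flowered: (1085 − 1045.5)² / 1045.5 = 1.4923
  white-flowered: (490 − 522.75)² / 522.75 = 2.0518
χ² = 0.0872 + 1.4923 + 2.0518 = 3.6313 ≈ 3.631
Degrees of freedom = 3 − 1 = 2; critical value at α = 0.01 is 9.21.
Since 3.631 < 9.21, we fail to reject the null hypothesis — the data are consistent with the 1:2:1 ratio.

3.631; consistent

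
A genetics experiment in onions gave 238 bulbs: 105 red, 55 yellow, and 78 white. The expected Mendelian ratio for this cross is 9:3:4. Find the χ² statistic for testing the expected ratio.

The 9:3:4 ratio has 16 parts, so with N = 238 the expected counts are:
  red: 238 × 9/16 = 133.875
  yellow: 238 × 3/16 = 44.625
  white: 238 × 4/16 = 59.5
χ² = Σ (O − E)² / E
  red: (105 − 133.875)² / 133.875 = 6.2279
  yellow: (55 − 44.625)² / 44.625 = 2.4121
  white: (78 − 59.5)² / 59.5 = 5.7521
χ² = 6.2279 + 2.4121 + 5.7521 = 14.3921 ≈ 14.392

14.392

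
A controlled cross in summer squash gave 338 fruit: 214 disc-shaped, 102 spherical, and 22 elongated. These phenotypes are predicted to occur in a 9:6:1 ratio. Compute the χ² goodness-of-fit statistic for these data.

Total ratio parts = 16. Expected numbers out of 338:
  disc-shaped: 338 × 9/16 = 190.125
  spherical: 338 × 6/16 = 126.75
  elongated: 338 × 1/16 = 21.125
χ² = Σ (O − E)² / E
  disc-shaped: (214 − 190.125)² / 190.125 = 2.9981
  spherical: (102 − 126.75)² / 126.75 = 4.8328
  elongated: (22 − 21.125)² / 21.125 = 0.0362
χ² = 2.9981 + 4.8328 + 0.0362 = 7.8671 ≈ 7.867

7.867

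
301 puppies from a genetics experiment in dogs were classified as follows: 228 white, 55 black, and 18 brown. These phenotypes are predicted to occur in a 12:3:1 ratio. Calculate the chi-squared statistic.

0.094

Under the 12:3:1 hypothesis (Σ ratio = 16, N = 301):
  white: 301 × 12/16 = 225.75
  black: 301 × 3/16 = 56.4375
  brown: 301 × 1/16 = 18.8125
χ² = Σ (O − E)² / E
  white: (228 − 225.75)² / 225.75 = 0.0224
  black: (55 − 56.4375)² / 56.4375 = 0.0366
  brown: (18 − 18.8125)² / 18.8125 = 0.0351
χ² = 0.0224 + 0.0366 + 0.0351 = 0.0941 ≈ 0.094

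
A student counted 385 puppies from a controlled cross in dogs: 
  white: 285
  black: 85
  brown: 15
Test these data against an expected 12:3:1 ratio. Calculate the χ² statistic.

The 12:3:1 ratio has 16 parts, so with N = 385 the expected counts are:
  white: 385 × 12/16 = 288.75
  black: 385 × 3/16 = 72.1875
  brown: 385 × 1/16 = 24.0625
χ² = Σ (O − E)² / E
  white: (285 − 288.75)² / 288.75 = 0.0487
  black: (85 − 72.1875)² / 72.1875 = 2.2741
  brown: (15 − 24.0625)² / 24.0625 = 3.4131
χ² = 0.0487 + 2.2741 + 3.4131 = 5.7359 ≈ 5.736

5.736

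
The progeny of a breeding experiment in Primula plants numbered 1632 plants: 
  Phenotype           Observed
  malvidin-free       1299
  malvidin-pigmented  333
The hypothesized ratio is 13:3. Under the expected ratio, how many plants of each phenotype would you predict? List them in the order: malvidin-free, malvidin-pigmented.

Expected counts for N = 1632 under a 13:3 ratio (total parts = 16):
  malvidin-free: 1632 × 13/16 = 1326
  malvidin-pigmented: 1632 × 3/16 = 306

1326, 306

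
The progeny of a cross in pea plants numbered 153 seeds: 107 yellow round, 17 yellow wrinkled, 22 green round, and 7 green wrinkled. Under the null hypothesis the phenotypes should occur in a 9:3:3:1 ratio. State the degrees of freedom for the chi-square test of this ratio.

3

A goodness-of-fit test with 4 phenotype classes has df = 4 − 1 = 3.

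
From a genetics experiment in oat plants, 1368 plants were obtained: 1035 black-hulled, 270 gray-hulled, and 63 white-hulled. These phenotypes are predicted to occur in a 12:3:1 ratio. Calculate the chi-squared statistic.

6.711

Expected counts for N = 1368 under a 12:3:1 ratio (total parts = 16):
  black-hulled: 1368 × 12/16 = 1026
  gray-hulled: 1368 × 3/16 = 256.5
  white-hulled: 1368 × 1/16 = 85.5
χ² = Σ (O − E)² / E
  black-hulled: (1035 − 1026)² / 1026 = 0.0789
  gray-hulled: (270 − 256.5)² / 256.5 = 0.7105
  white-hulled: (63 − 85.5)² / 85.5 = 5.9211
χ² = 0.0789 + 0.7105 + 5.9211 = 6.7105 ≈ 6.711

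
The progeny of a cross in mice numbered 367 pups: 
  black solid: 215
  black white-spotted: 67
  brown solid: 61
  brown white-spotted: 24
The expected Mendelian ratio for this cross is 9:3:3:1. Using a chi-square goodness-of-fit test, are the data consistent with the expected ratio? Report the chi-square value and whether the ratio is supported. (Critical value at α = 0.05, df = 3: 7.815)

Under the 9:3:3:1 hypothesis (Σ ratio = 16, N = 367):
  black solid: 367 × 9/16 = 206.4375
  black white-spotted: 367 × 3/16 = 68.8125
  brown solid: 367 × 3/16 = 68.8125
  brown white-spotted: 367 × 1/16 = 22.9375
χ² = Σ (O − E)² / E
  black solid: (215 − 206.4375)² / 206.4375 = 0.3552
  black white-spotted: (67 − 68.8125)² / 68.8125 = 0.0477
  brown solid: (61 − 68.8125)² / 68.8125 = 0.8870
  brown white-spotted: (24 − 22.9375)² / 22.9375 = 0.0492
χ² = 0.3552 + 0.0477 + 0.8870 + 0.0492 = 1.3391 ≈ 1.339
Degrees of freedom = 4 − 1 = 3; critical value at α = 0.05 is 7.815.
Since 1.339 < 7.815, we fail to reject the null hypothesis — the data are consistent with the 9:3:3:1 ratio.

1.339; consistent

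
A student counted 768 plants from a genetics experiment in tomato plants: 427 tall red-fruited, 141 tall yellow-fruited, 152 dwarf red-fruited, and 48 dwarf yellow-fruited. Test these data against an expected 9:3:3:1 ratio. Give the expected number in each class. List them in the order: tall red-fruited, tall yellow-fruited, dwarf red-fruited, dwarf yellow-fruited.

432, 144, 144, 48

Under the 9:3:3:1 hypothesis (Σ ratio = 16, N = 768):
  tall red-fruited: 768 × 9/16 = 432
  tall yellow-fruited: 768 × 3/16 = 144
  dwarf red-fruited: 768 × 3/16 = 144
  dwarf yellow-fruited: 768 × 1/16 = 48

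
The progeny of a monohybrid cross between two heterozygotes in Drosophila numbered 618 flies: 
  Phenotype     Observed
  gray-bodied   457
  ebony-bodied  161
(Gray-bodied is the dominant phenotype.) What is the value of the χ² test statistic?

For a monohybrid cross between heterozygotes with complete dominance, the expected phenotypic ratio is 3:1.
The 3:1 ratio has 4 parts, so with N = 618 the expected counts are:
  gray-bodied: 618 × 3/4 = 463.5
  ebony-bodied: 618 × 1/4 = 154.5
χ² = Σ (O − E)² / E
  gray-bodied: (457 − 463.5)² / 463.5 = 0.0912
  ebony-bodied: (161 − 154.5)² / 154.5 = 0.2735
χ² = 0.0912 + 0.2735 = 0.3647 ≈ 0.365

0.365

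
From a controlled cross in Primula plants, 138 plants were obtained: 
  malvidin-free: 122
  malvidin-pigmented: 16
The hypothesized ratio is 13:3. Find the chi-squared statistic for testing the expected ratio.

4.638

The 13:3 ratio has 16 parts, so with N = 138 the expected counts are:
  malvidin-free: 138 × 13/16 = 112.125
  malvidin-pigmented: 138 × 3/16 = 25.875
χ² = Σ (O − E)² / E
  malvidin-free: (122 − 112.125)² / 112.125 = 0.8697
  malvidin-pigmented: (16 − 25.875)² / 25.875 = 3.7687
χ² = 0.8697 + 3.7687 = 4.6384 ≈ 4.638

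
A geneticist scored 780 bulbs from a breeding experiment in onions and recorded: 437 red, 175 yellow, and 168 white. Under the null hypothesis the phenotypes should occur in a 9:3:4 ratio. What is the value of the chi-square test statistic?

Expected counts for N = 780 under a 9:3:4 ratio (total parts = 16):
  red: 780 × 9/16 = 438.75
  yellow: 780 × 3/16 = 146.25
  white: 780 × 4/16 = 195
χ² = Σ (O − E)² / E
  red: (437 − 438.75)² / 438.75 = 0.0070
  yellow: (175 − 146.25)² / 146.25 = 5.6517
  white: (168 − 195)² / 195 = 3.7385
χ² = 0.0070 + 5.6517 + 3.7385 = 9.3972 ≈ 9.397

9.397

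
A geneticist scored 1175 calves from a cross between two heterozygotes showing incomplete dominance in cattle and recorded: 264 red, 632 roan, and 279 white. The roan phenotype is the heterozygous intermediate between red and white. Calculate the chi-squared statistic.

7.124

With incomplete dominance, a heterozygote × heterozygote cross gives a 1:2:1 phenotypic ratio.
Total ratio parts = 4. Expected numbers out of 1175:
  red: 1175 × 1/4 = 293.75
  roan: 1175 × 2/4 = 587.5
  white: 1175 × 1/4 = 293.75
χ² = Σ (O − E)² / E
  red: (264 − 293.75)² / 293.75 = 3.0130
  roan: (632 − 587.5)² / 587.5 = 3.3706
  white: (279 − 293.75)² / 293.75 = 0.7406
χ² = 3.0130 + 3.3706 + 0.7406 = 7.1242 ≈ 7.124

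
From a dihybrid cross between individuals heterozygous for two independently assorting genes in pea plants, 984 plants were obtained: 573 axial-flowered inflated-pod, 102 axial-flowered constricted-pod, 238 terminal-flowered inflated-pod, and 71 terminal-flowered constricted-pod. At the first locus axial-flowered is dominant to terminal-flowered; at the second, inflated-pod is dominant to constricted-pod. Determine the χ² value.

A dihybrid F₂ with independent assortment and complete dominance at both loci gives a 9:3:3:1 phenotypic ratio.
Total ratio parts = 16. Expected numbers out of 984:
  axial-flowered inflated-pod: 984 × 9/16 = 553.5
  axial-flowered constricted-pod: 984 × 3/16 = 184.5
  terminal-flowered inflated-pod: 984 × 3/16 = 184.5
  terminal-flowered constricted-pod: 984 × 1/16 = 61.5
χ² = Σ (O − E)² / E
  axial-flowered inflated-pod: (573 − 553.5)² / 553.5 = 0.6870
  axial-flowered constricted-pod: (102 − 184.5)² / 184.5 = 36.8902
  terminal-flowered inflated-pod: (238 − 184.5)² / 184.5 = 15.5136
  terminal-flowered constricted-pod: (71 − 61.5)² / 61.5 = 1.4675
χ² = 0.6870 + 36.8902 + 15.5136 + 1.4675 = 54.5583 ≈ 54.558

54.558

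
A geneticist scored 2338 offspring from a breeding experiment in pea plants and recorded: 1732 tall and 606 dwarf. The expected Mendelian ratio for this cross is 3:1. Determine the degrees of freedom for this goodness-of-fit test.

1

A goodness-of-fit test with 2 phenotype classes has df = 2 − 1 = 1.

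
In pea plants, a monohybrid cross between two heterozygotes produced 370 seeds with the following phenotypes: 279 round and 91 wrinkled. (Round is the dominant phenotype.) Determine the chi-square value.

0.032

For a monohybrid cross between heterozygotes with complete dominance, the expected phenotypic ratio is 3:1.
The 3:1 ratio has 4 parts, so with N = 370 the expected counts are:
  round: 370 × 3/4 = 277.5
  wrinkled: 370 × 1/4 = 92.5
χ² = Σ (O − E)² / E
  round: (279 − 277.5)² / 277.5 = 0.0081
  wrinkled: (91 − 92.5)² / 92.5 = 0.0243
χ² = 0.0081 + 0.0243 = 0.0324 ≈ 0.032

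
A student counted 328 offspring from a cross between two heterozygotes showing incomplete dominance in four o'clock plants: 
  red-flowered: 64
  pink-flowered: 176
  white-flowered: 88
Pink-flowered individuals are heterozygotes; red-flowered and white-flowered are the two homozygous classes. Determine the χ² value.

5.268

With incomplete dominance, a heterozygote × heterozygote cross gives a 1:2:1 phenotypic ratio.
The 1:2:1 ratio has 4 parts, so with N = 328 the expected counts are:
  red-flowered: 328 × 1/4 = 82
  pink-flowered: 328 × 2/4 = 164
  white-flowered: 328 × 1/4 = 82
χ² = Σ (O − E)² / E
  red-flowered: (64 − 82)² / 82 = 3.9512
  pink-flowered: (176 − 164)² / 164 = 0.8780
  white-flowered: (88 − 82)² / 82 = 0.4390
χ² = 3.9512 + 0.8780 + 0.4390 = 5.2682 ≈ 5.268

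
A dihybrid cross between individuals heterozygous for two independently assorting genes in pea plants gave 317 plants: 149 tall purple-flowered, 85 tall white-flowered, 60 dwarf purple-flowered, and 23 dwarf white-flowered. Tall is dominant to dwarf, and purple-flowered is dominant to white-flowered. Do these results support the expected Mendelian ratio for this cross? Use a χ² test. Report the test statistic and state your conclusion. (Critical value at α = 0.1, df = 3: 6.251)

A dihybrid F₂ with independent assortment and complete dominance at both loci gives a 9:3:3:1 phenotypic ratio.
Expected counts for N = 317 under a 9:3:3:1 ratio (total parts = 16):
  tall purple-flowered: 317 × 9/16 = 178.3125
  tall white-flowered: 317 × 3/16 = 59.4375
  dwarf purple-flowered: 317 × 3/16 = 59.4375
  dwarf white-flowered: 317 × 1/16 = 19.8125
χ² = Σ (O − E)² / E
  tall purple-flowered: (149 − 178.3125)² / 178.3125 = 4.8186
  tall white-flowered: (85 − 59.4375)² / 59.4375 = 10.9938
  dwarf purple-flowered: (60 − 59.4375)² / 59.4375 = 0.0053
  dwarf white-flowered: (23 − 19.8125)² / 19.8125 = 0.5128
χ² = 4.8186 + 10.9938 + 0.0053 + 0.5128 = 16.3305 ≈ 16.331
Degrees of freedom = 4 − 1 = 3; critical value at α = 0.1 is 6.251.
Since 16.331 > 6.251, we reject the null hypothesis — the data do not fit the 9:3:3:1 ratio.

16.331; not consistent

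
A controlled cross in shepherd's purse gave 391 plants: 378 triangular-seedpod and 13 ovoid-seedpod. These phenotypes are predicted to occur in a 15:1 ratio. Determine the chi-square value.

5.710

The 15:1 ratio has 16 parts, so with N = 391 the expected counts are:
  triangular-seedpod: 391 × 15/16 = 366.5625
  ovoid-seedpod: 391 × 1/16 = 24.4375
χ² = Σ (O − E)² / E
  triangular-seedpod: (378 − 366.5625)² / 366.5625 = 0.3569
  ovoid-seedpod: (13 − 24.4375)² / 24.4375 = 5.3531
χ² = 0.3569 + 5.3531 = 5.710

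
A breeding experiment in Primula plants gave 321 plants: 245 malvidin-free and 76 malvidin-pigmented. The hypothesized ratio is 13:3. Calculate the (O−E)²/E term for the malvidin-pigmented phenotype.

4.154

Under the 13:3 hypothesis (Σ ratio = 16, N = 321):
  malvidin-free: 321 × 13/16 = 260.8125
  malvidin-pigmented: 321 × 3/16 = 60.1875
Contribution of malvidin-pigmented: (76 − 60.1875)² / 60.1875 = 4.1543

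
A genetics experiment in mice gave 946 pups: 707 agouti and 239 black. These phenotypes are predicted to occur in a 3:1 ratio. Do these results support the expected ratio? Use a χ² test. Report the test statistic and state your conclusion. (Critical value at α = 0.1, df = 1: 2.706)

Total ratio parts = 4. Expected numbers out of 946:
  agouti: 946 × 3/4 = 709.5
  black: 946 × 1/4 = 236.5
χ² = Σ (O − E)² / E
  agouti: (707 − 709.5)² / 709.5 = 0.0088
  black: (239 − 236.5)² / 236.5 = 0.0264
χ² = 0.0088 + 0.0264 = 0.0352 ≈ 0.035
Degrees of freedom = 2 − 1 = 1; critical value at α = 0.1 is 2.706.
Since 0.035 < 2.706, we fail to reject the null hypothesis — the data are consistent with the 3:1 ratio.

0.035; consistent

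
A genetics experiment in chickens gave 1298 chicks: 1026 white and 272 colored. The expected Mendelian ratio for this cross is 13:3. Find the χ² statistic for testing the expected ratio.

The 13:3 ratio has 16 parts, so with N = 1298 the expected counts are:
  white: 1298 × 13/16 = 1054.625
  colored: 1298 × 3/16 = 243.375
χ² = Σ (O − E)² / E
  white: (1026 − 1054.625)² / 1054.625 = 0.7769
  colored: (272 − 243.375)² / 243.375 = 3.3668
χ² = 0.7769 + 3.3668 = 4.1437 ≈ 4.144

4.144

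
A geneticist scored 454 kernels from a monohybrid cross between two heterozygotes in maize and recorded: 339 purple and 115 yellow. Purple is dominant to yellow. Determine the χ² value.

0.026

For a monohybrid cross between heterozygotes with complete dominance, the expected phenotypic ratio is 3:1.
The 3:1 ratio has 4 parts, so with N = 454 the expected counts are:
  purple: 454 × 3/4 = 340.5
  yellow: 454 × 1/4 = 113.5
χ² = Σ (O − E)² / E
  purple: (339 − 340.5)² / 340.5 = 0.0066
  yellow: (115 − 113.5)² / 113.5 = 0.0198
χ² = 0.0066 + 0.0198 = 0.0264 ≈ 0.026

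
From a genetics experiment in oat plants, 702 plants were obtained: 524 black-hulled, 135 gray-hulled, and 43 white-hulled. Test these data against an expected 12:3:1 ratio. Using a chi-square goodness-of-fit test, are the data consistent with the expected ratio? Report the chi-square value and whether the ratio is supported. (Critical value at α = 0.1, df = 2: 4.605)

Total ratio parts = 16. Expected numbers out of 702:
  black-hulled: 702 × 12/16 = 526.5
  gray-hulled: 702 × 3/16 = 131.625
  white-hulled: 702 × 1/16 = 43.875
χ² = Σ (O − E)² / E
  black-hulled: (524 − 526.5)² / 526.5 = 0.0119
  gray-hulled: (135 − 131.625)² / 131.625 = 0.0865
  white-hulled: (43 − 43.875)² / 43.875 = 0.0175
χ² = 0.0119 + 0.0865 + 0.0175 = 0.1159 ≈ 0.116
Degrees of freedom = 3 − 1 = 2; critical value at α = 0.1 is 4.605.
Since 0.116 < 4.605, we fail to reject the null hypothesis — the data are consistent with the 12:3:1 ratio.

0.116; consistent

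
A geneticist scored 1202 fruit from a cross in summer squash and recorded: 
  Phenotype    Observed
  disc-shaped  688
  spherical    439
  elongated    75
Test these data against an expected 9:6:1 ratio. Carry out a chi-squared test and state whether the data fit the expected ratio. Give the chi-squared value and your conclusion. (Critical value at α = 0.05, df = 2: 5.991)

Expected counts for N = 1202 under a 9:6:1 ratio (total parts = 16):
  disc-shaped: 1202 × 9/16 = 676.125
  spherical: 1202 × 6/16 = 450.75
  elongated: 1202 × 1/16 = 75.125
χ² = Σ (O − E)² / E
  disc-shaped: (688 − 676.125)² / 676.125 = 0.2086
  spherical: (439 − 450.75)² / 450.75 = 0.3063
  elongated: (75 − 75.125)² / 75.125 = 0.0002
χ² = 0.2086 + 0.3063 + 0.0002 = 0.5151 ≈ 0.515
Degrees of freedom = 3 − 1 = 2; critical value at α = 0.05 is 5.991.
Since 0.515 < 5.991, we fail to reject the null hypothesis — the data are consistent with the 9:6:1 ratio.

0.515; consistent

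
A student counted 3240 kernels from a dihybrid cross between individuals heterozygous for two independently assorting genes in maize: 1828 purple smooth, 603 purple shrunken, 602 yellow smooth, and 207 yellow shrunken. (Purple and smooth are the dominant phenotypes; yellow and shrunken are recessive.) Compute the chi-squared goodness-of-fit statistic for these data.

0.200

A dihybrid F₂ with independent assortment and complete dominance at both loci gives a 9:3:3:1 phenotypic ratio.
Expected counts for N = 3240 under a 9:3:3:1 ratio (total parts = 16):
  purple smooth: 3240 × 9/16 = 1822.5
  purple shrunken: 3240 × 3/16 = 607.5
  yellow smooth: 3240 × 3/16 = 607.5
  yellow shrunken: 3240 × 1/16 = 202.5
χ² = Σ (O − E)² / E
  purple smooth: (1828 − 1822.5)² / 1822.5 = 0.0166
  purple shrunken: (603 − 607.5)² / 607.5 = 0.0333
  yellow smooth: (602 − 607.5)² / 607.5 = 0.0498
  yellow shrunken: (207 − 202.5)² / 202.5 = 0.1000
χ² = 0.0166 + 0.0333 + 0.0498 + 0.1000 = 0.1997 ≈ 0.200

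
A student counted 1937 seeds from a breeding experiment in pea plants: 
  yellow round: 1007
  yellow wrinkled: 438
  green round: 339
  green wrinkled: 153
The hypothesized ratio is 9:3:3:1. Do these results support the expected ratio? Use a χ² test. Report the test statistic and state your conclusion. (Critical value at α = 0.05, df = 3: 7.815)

31.703; not consistent

Total ratio parts = 16. Expected numbers out of 1937:
  yellow round: 1937 × 9/16 = 1089.5625
  yellow wrinkled: 1937 × 3/16 = 363.1875
  green round: 1937 × 3/16 = 363.1875
  green wrinkled: 1937 × 1/16 = 121.0625
χ² = Σ (O − E)² / E
  yellow round: (1007 − 1089.5625)² / 1089.5625 = 6.2562
  yellow wrinkled: (438 − 363.1875)² / 363.1875 = 15.4105
  green round: (339 − 363.1875)² / 363.1875 = 1.6108
  green wrinkled: (153 − 121.0625)² / 121.0625 = 8.4254
χ² = 6.2562 + 15.4105 + 1.6108 + 8.4254 = 31.7029 ≈ 31.703
Degrees of freedom = 4 − 1 = 3; critical value at α = 0.05 is 7.815.
Since 31.703 > 7.815, we reject the null hypothesis — the data do not fit the 9:3:3:1 ratio.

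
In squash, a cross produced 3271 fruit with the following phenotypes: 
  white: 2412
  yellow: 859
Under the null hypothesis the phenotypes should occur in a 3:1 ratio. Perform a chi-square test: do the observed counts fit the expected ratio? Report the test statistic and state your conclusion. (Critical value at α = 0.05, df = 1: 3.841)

2.774; consistent

Expected counts for N = 3271 under a 3:1 ratio (total parts = 4):
  white: 3271 × 3/4 = 2453.25
  yellow: 3271 × 1/4 = 817.75
χ² = Σ (O − E)² / E
  white: (2412 − 2453.25)² / 2453.25 = 0.6936
  yellow: (859 − 817.75)² / 817.75 = 2.0808
χ² = 0.6936 + 2.0808 = 2.7744 ≈ 2.774
Degrees of freedom = 2 − 1 = 1; critical value at α = 0.05 is 3.841.
Since 2.774 < 3.841, we fail to reject the null hypothesis — the data are consistent with the 3:1 ratio.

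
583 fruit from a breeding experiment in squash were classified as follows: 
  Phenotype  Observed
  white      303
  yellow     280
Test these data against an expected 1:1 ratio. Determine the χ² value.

Under the 1:1 hypothesis (Σ ratio = 2, N = 583):
  white: 583 × 1/2 = 291.5
  yellow: 583 × 1/2 = 291.5
χ² = Σ (O − E)² / E
  white: (303 − 291.5)² / 291.5 = 0.4537
  yellow: (280 − 291.5)² / 291.5 = 0.4537
χ² = 0.4537 + 0.4537 = 0.9074 ≈ 0.907

0.907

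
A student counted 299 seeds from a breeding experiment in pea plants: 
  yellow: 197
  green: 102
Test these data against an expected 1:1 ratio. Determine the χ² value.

Total ratio parts = 2. Expected numbers out of 299:
  yellow: 299 × 1/2 = 149.5
  green: 299 × 1/2 = 149.5
χ² = Σ (O − E)² / E
  yellow: (197 − 149.5)² / 149.5 = 15.0920
  green: (102 − 149.5)² / 149.5 = 15.0920
χ² = 15.0920 + 15.0920 = 30.184

30.184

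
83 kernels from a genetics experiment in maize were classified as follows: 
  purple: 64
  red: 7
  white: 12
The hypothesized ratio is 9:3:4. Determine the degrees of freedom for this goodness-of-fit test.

A goodness-of-fit test with 3 phenotype classes has df = 3 − 1 = 2.

2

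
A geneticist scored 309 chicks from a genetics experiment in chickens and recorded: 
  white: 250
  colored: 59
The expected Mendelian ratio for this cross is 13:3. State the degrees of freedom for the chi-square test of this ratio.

A goodness-of-fit test with 2 phenotype classes has df = 2 − 1 = 1.

1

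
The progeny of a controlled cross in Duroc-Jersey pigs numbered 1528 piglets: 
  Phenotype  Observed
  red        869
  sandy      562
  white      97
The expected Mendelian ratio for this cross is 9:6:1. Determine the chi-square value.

0.340

Expected counts for N = 1528 under a 9:6:1 ratio (total parts = 16):
  red: 1528 × 9/16 = 859.5
  sandy: 1528 × 6/16 = 573
  white: 1528 × 1/16 = 95.5
χ² = Σ (O − E)² / E
  red: (869 − 859.5)² / 859.5 = 0.1050
  sandy: (562 − 573)² / 573 = 0.2112
  white: (97 − 95.5)² / 95.5 = 0.0236
χ² = 0.1050 + 0.2112 + 0.0236 = 0.3398 ≈ 0.340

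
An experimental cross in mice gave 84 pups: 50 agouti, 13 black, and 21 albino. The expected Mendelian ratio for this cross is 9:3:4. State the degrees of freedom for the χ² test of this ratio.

A goodness-of-fit test with 3 phenotype classes has df = 3 − 1 = 2.

2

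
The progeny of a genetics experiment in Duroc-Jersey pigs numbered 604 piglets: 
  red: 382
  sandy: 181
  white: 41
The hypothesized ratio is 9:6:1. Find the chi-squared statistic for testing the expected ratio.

Under the 9:6:1 hypothesis (Σ ratio = 16, N = 604):
  red: 604 × 9/16 = 339.75
  sandy: 604 × 6/16 = 226.5
  white: 604 × 1/16 = 37.75
χ² = Σ (O − E)² / E
  red: (382 − 339.75)² / 339.75 = 5.2540
  sandy: (181 − 226.5)² / 226.5 = 9.1402
  white: (41 − 37.75)² / 37.75 = 0.2798
χ² = 5.2540 + 9.1402 + 0.2798 = 14.674

14.674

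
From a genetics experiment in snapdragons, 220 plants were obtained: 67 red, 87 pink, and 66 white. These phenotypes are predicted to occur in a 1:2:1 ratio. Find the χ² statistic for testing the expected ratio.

Expected counts for N = 220 under a 1:2:1 ratio (total parts = 4):
  red: 220 × 1/4 = 55
  pink: 220 × 2/4 = 110
  white: 220 × 1/4 = 55
χ² = Σ (O − E)² / E
  red: (67 − 55)² / 55 = 2.6182
  pink: (87 − 110)² / 110 = 4.8091
  white: (66 − 55)² / 55 = 2.2000
χ² = 2.6182 + 4.8091 + 2.2000 = 9.6273 ≈ 9.627

9.627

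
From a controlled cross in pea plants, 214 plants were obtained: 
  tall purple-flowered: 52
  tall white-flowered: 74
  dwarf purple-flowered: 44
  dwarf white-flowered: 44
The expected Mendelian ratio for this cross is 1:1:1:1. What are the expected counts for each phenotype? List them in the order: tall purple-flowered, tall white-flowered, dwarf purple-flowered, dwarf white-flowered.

The 1:1:1:1 ratio has 4 parts, so with N = 214 the expected counts are:
  tall purple-flowered: 214 × 1/4 = 53.5
  tall white-flowered: 214 × 1/4 = 53.5
  dwarf purple-flowered: 214 × 1/4 = 53.5
  dwarf white-flowered: 214 × 1/4 = 53.5

53.5, 53.5, 53.5, 53.5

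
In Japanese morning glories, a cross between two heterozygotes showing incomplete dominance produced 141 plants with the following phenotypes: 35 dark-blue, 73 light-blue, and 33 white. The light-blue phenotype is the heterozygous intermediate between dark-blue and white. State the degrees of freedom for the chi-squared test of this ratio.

With incomplete dominance, a heterozygote × heterozygote cross gives a 1:2:1 phenotypic ratio.
A goodness-of-fit test with 3 phenotype classes has df = 3 − 1 = 2.

2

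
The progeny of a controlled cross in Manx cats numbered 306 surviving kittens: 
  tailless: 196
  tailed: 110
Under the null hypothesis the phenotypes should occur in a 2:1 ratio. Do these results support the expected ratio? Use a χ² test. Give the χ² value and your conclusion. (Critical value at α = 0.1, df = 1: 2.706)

Expected counts for N = 306 under a 2:1 ratio (total parts = 3):
  tailless: 306 × 2/3 = 204
  tailed: 306 × 1/3 = 102
χ² = Σ (O − E)² / E
  tailless: (196 − 204)² / 204 = 0.3137
  tailed: (110 − 102)² / 102 = 0.6275
χ² = 0.3137 + 0.6275 = 0.9412 ≈ 0.941
Degrees of freedom = 2 − 1 = 1; critical value at α = 0.1 is 2.706.
Since 0.941 < 2.706, we fail to reject the null hypothesis — the data are consistent with the 2:1 ratio.

0.941; consistent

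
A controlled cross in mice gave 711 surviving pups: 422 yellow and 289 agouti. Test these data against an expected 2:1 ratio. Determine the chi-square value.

The 2:1 ratio has 3 parts, so with N = 711 the expected counts are:
  yellow: 711 × 2/3 = 474
  agouti: 711 × 1/3 = 237
χ² = Σ (O − E)² / E
  yellow: (422 − 474)² / 474 = 5.7046
  agouti: (289 − 237)² / 237 = 11.4093
χ² = 5.7046 + 11.4093 = 17.1139 ≈ 17.114

17.114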